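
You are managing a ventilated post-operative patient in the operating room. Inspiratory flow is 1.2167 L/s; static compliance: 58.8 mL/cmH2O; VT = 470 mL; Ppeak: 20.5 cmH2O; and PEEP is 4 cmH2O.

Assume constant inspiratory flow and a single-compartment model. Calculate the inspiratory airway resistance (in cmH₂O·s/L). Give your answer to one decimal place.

Equation of motion (constant flow): PIP = Vt/C + R·V̇ + PEEP.
R·V̇ = PIP − Vt/C − PEEP = 20.5 − 470/58.8 − 4 = 20.5 − 7.993 − 4 = 8.507 cmH2O.
R = 8.507 / 1.2167 = 6.992 cmH2O·s/L.

7.0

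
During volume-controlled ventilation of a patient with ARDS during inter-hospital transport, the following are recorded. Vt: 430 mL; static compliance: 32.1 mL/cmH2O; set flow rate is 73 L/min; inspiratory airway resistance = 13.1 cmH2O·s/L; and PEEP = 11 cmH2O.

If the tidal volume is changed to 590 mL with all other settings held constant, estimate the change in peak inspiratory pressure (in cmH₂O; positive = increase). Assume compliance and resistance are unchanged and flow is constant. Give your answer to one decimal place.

5.0

PIP = Vt/C + R·V̇ + PEEP (constant-flow equation of motion).
Only the elastic term changes: ΔPIP = ΔVt / C = (590 − 430) / 32.1 = 4.984 cmH2O.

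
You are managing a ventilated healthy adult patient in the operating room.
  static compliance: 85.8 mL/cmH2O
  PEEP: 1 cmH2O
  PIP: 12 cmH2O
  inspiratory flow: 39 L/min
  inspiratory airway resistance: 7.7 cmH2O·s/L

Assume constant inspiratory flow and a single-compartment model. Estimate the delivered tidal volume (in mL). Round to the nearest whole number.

Flow: 39 L/min ÷ 60 = 0.65 L/s.
Equation of motion (constant flow): PIP = Vt/C + R·V̇ + PEEP.
Vt/C = PIP − R·V̇ − PEEP = 12 − 5.005 − 1 = 5.995 cmH2O.
Vt = C × 5.995 = 85.8 × 5.995 = 514.37 mL.

514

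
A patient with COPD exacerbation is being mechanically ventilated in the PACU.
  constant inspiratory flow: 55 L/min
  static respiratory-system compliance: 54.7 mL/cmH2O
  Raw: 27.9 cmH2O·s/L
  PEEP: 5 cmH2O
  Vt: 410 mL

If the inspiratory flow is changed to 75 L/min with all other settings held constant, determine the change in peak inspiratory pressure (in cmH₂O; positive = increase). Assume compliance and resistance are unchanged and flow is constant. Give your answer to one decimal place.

Flow: 55 L/min ÷ 60 = 0.9167 L/s.
New flow: 75 L/min ÷ 60 = 1.25 L/s.
PIP = Vt/C + R·V̇ + PEEP (constant-flow equation of motion).
Only the resistive term changes: ΔPIP = R × ΔV̇ = 27.9 × (1.25 − 0.9167) = 27.9 × 0.3333 = 9.299 cmH2O.

9.3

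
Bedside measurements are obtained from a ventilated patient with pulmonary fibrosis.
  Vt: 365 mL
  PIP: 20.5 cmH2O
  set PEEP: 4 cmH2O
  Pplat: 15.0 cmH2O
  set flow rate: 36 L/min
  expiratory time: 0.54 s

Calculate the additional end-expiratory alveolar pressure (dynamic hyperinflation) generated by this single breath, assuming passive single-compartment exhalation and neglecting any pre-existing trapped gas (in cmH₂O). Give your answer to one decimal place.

Flow: 36 L/min ÷ 60 = 0.6 L/s.
R = (PIP − Pplat)/V̇ = (20.5 − 15.0) / 0.6 = 5.5/0.6 = 9.167 cmH2O·s/L.
C = Vt/(Pplat − PEEP) = 365.0 / (15.0 − 4) = 365.0/11.0 = 33.182 mL/cmH2O.
τ = R × C = 9.167 × 0.03318 L/cmH2O = 0.3042 s.
Fraction remaining = e^(−Te/τ) = e^(−0.54/0.3042) = 0.1695; trapped volume = 365.0 × 0.1695 = 61.868 mL.
Additional alveolar pressure from trapping ≈ V_trapped / C = 61.868 / 33.182 = 1.865 cmH2O.

1.9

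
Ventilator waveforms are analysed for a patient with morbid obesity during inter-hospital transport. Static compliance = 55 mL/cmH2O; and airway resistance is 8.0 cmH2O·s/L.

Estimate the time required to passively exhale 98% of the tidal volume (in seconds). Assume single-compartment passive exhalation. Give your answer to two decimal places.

τ = R × C = 8.0 × 55 mL/cmH2O = 8.0 × 0.055 L/cmH2O = 0.44 s.
Exhaled fraction f = 1 − e^(−t/τ) → t = −τ·ln(1 − f) = −0.44·ln(0.02) = 1.721 s.

1.72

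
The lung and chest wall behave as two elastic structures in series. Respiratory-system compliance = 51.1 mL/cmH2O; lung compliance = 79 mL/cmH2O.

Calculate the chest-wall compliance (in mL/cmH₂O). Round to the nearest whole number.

1/Ccw = 1/Crs − 1/CL.
1/Ccw = 1/51.1 − 1/79 = 0.006911.
Ccw = 144.7 mL/cmH2O.

145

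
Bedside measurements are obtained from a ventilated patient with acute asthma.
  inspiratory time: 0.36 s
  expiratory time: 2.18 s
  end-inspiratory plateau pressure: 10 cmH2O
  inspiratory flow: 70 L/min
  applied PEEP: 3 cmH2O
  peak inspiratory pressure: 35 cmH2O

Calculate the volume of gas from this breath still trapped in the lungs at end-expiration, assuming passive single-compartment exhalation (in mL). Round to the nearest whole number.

Flow: 70 L/min ÷ 60 = 1.1667 L/s.
Vt = flow × Ti = 1.1667 L/s × 0.36 s × 1000 mL/L = 420.01 mL.
R = (PIP − Pplat)/V̇ = (35 − 10) / 1.1667 = 25.0/1.1667 = 21.428 cmH2O·s/L.
C = Vt/(Pplat − PEEP) = 420.01 / (10 − 3) = 420.01/7.0 = 60.001 mL/cmH2O.
τ = R × C = 21.428 × 0.06 L/cmH2O = 1.286 s.
Fraction remaining = e^(−Te/τ) = e^(−2.18/1.286) = 0.1836.
Trapped volume = 420.01 × 0.1836 = 77.114 mL.

77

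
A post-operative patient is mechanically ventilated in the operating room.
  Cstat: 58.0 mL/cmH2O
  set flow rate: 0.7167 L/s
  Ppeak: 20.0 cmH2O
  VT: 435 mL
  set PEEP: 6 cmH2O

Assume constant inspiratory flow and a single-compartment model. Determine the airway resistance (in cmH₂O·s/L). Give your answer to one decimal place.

9.1

Equation of motion (constant flow): PIP = Vt/C + R·V̇ + PEEP.
R·V̇ = PIP − Vt/C − PEEP = 20.0 − 435/58.0 − 6 = 20.0 − 7.5 − 6 = 6.5 cmH2O.
R = 6.5 / 0.7167 = 9.069 cmH2O·s/L.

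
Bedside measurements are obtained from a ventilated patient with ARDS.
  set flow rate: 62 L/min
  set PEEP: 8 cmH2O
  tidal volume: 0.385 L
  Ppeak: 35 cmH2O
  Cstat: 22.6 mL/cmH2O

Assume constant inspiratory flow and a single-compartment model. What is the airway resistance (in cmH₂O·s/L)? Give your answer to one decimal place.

9.6

Flow: 62 L/min ÷ 60 = 1.0333 L/s.
Equation of motion (constant flow): PIP = Vt/C + R·V̇ + PEEP.
R·V̇ = PIP − Vt/C − PEEP = 35 − 385/22.6 − 8 = 35 − 17.035 − 8 = 9.965 cmH2O.
R = 9.965 / 1.0333 = 9.644 cmH2O·s/L.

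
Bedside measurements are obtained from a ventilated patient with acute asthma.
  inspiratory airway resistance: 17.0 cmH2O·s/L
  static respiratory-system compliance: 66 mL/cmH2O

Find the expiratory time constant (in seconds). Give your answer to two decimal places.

1.12

τ = R × C = 17.0 × 66 mL/cmH2O = 17.0 × 0.066 L/cmH2O = 1.122 s.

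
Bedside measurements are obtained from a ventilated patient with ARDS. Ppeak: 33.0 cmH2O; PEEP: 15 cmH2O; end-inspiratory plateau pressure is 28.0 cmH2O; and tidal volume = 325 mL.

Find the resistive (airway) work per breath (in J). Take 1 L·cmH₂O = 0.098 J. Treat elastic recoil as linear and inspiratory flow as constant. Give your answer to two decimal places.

With constant inspiratory flow the resistive pressure is constant at PIP − Pplat = 33.0 − 28.0 = 5.0 cmH2O, so resistive work = 5.0 × 0.325 = 1.625 L·cmH2O.
× 0.098 J/(L·cmH2O) → 0.1593 J.

0.16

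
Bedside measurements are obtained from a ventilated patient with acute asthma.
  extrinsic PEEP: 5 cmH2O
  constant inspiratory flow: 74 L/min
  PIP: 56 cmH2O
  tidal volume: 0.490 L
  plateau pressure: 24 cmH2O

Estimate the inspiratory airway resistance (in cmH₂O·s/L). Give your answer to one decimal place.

25.9

Flow: 74 L/min ÷ 60 = 1.2333 L/s.
Raw = (PIP − Pplat) / flow = (56 − 24) / 1.2333 = 32.0 / 1.2333 = 25.947 cmH2O·s/L.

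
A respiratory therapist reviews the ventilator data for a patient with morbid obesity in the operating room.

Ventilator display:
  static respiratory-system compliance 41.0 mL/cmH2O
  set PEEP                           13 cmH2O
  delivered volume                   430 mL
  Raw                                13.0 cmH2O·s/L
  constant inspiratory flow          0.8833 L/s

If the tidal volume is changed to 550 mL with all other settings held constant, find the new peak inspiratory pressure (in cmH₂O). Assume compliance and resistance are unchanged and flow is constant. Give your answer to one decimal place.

37.9

PIP = Vt/C + R·V̇ + PEEP (constant-flow equation of motion).
Only the elastic term changes: ΔPIP = ΔVt / C = (550 − 430) / 41.0 = 2.927 cmH2O.
Original PIP = 430/41.0 + 13.0×0.8833 + 13 = 34.971 cmH2O; new PIP = 34.971 + (2.927) = 37.898 cmH2O.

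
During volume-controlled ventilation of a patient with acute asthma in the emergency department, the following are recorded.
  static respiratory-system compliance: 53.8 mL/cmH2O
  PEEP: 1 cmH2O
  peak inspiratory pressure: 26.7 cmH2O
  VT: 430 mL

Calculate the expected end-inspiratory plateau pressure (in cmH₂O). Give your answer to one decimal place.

9.0

Pplat = PEEP + Vt / Cstat = 1 + 430 / 53.8 = 1 + 7.993 = 8.993 cmH2O.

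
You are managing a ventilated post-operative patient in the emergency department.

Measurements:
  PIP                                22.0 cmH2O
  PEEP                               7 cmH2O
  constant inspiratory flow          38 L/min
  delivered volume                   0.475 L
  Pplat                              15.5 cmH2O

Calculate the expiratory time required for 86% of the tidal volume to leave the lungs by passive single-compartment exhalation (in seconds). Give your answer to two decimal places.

Flow: 38 L/min ÷ 60 = 0.6333 L/s.
R = (PIP − Pplat)/V̇ = (22.0 − 15.5) / 0.6333 = 6.5/0.6333 = 10.264 cmH2O·s/L.
C = Vt/(Pplat − PEEP) = 475.0 / (15.5 − 7) = 475.0/8.5 = 55.882 mL/cmH2O.
τ = R × C = 10.264 × 0.05588 L/cmH2O = 0.5736 s.
t = −τ·ln(1 − 0.86) = −0.5736·ln(0.14) = 1.128 s.

1.13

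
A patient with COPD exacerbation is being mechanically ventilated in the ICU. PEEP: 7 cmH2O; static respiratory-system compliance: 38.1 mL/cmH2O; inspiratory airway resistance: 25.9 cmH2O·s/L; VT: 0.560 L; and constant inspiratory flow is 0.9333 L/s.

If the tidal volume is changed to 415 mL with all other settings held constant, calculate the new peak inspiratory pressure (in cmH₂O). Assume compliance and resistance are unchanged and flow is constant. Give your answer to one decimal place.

PIP = Vt/C + R·V̇ + PEEP (constant-flow equation of motion).
Only the elastic term changes: ΔPIP = ΔVt / C = (415 − 560) / 38.1 = -3.806 cmH2O.
Original PIP = 560/38.1 + 25.9×0.9333 + 7 = 45.871 cmH2O; new PIP = 45.871 + (-3.806) = 42.065 cmH2O.

42.1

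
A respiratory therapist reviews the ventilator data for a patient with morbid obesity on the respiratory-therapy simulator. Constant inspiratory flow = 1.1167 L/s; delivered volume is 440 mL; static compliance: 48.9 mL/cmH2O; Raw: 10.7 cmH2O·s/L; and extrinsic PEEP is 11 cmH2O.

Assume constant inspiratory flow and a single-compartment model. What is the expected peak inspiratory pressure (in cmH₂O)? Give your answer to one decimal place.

31.9

Equation of motion (constant flow): PIP = Vt/C + R·V̇ + PEEP.
PIP = 440/48.9 + 10.7×1.1167 + 11 = 8.998 + 11.949 + 11 = 31.947 cmH2O.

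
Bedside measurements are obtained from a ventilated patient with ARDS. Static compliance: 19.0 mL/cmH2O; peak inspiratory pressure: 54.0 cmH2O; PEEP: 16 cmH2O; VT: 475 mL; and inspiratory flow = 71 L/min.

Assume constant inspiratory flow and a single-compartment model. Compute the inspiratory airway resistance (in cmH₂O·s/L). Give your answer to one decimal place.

Flow: 71 L/min ÷ 60 = 1.1833 L/s.
Equation of motion (constant flow): PIP = Vt/C + R·V̇ + PEEP.
R·V̇ = PIP − Vt/C − PEEP = 54.0 − 475/19.0 − 16 = 54.0 − 25.0 − 16 = 13.0 cmH2O.
R = 13.0 / 1.1833 = 10.986 cmH2O·s/L.

11.0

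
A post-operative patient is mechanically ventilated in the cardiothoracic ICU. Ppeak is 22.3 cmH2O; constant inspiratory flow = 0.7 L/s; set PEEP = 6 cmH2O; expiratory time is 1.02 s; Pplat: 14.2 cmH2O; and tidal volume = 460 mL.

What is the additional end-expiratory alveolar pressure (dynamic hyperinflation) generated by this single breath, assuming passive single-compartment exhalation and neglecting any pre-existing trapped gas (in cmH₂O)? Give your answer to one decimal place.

1.7

R = (PIP − Pplat)/V̇ = (22.3 − 14.2) / 0.7 = 8.1/0.7 = 11.571 cmH2O·s/L.
C = Vt/(Pplat − PEEP) = 460.0 / (14.2 − 6) = 460.0/8.2 = 56.098 mL/cmH2O.
τ = R × C = 11.571 × 0.0561 L/cmH2O = 0.6491 s.
Fraction remaining = e^(−Te/τ) = e^(−1.02/0.6491) = 0.2078; trapped volume = 460.0 × 0.2078 = 95.588 mL.
Additional alveolar pressure from trapping ≈ V_trapped / C = 95.588 / 56.098 = 1.704 cmH2O.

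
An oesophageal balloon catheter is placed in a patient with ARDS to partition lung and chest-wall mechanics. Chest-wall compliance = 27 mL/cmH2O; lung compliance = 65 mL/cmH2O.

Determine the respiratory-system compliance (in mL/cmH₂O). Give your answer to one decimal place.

19.1

Lung and chest wall are elastances in series: 1/Crs = 1/CL + 1/Ccw.
1/Crs = 1/65 + 1/27 = 0.05242.
Crs = 19.077 mL/cmH2O.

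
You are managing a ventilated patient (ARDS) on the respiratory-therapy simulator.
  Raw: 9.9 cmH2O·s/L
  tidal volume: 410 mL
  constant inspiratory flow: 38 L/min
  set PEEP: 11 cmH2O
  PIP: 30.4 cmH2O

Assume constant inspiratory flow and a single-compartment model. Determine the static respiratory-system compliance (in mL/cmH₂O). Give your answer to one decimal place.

31.2

Flow: 38 L/min ÷ 60 = 0.6333 L/s.
Equation of motion (constant flow): PIP = Vt/C + R·V̇ + PEEP.
Vt/C = PIP − R·V̇ − PEEP = 30.4 − 9.9×0.6333 − 11 = 30.4 − 6.27 − 11 = 13.13 cmH2O.
C = Vt / 13.13 = 410 / 13.13 = 31.226 mL/cmH2O.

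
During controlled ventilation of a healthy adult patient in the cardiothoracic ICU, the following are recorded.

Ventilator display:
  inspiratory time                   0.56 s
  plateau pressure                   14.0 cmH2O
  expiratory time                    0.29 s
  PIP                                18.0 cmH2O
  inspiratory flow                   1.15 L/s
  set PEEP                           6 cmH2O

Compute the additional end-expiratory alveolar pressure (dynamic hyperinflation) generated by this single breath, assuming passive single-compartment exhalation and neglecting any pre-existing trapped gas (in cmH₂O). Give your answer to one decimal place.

Vt = flow × Ti = 1.15 L/s × 0.56 s × 1000 mL/L = 644.0 mL.
R = (PIP − Pplat)/V̇ = (18.0 − 14.0) / 1.15 = 4.0/1.15 = 3.478 cmH2O·s/L.
C = Vt/(Pplat − PEEP) = 644.0 / (14.0 − 6) = 644.0/8.0 = 80.5 mL/cmH2O.
τ = R × C = 3.478 × 0.0805 L/cmH2O = 0.28 s.
Fraction remaining = e^(−Te/τ) = e^(−0.29/0.28) = 0.355; trapped volume = 644.0 × 0.355 = 228.62 mL.
Additional alveolar pressure from trapping ≈ V_trapped / C = 228.62 / 80.5 = 2.84 cmH2O.

2.8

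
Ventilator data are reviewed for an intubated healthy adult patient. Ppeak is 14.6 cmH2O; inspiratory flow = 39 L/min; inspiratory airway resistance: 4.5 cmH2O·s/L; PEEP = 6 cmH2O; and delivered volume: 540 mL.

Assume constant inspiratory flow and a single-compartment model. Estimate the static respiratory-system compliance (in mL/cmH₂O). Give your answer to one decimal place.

Flow: 39 L/min ÷ 60 = 0.65 L/s.
Equation of motion (constant flow): PIP = Vt/C + R·V̇ + PEEP.
Vt/C = PIP − R·V̇ − PEEP = 14.6 − 4.5×0.65 − 6 = 14.6 − 2.925 − 6 = 5.675 cmH2O.
C = Vt / 5.675 = 540 / 5.675 = 95.154 mL/cmH2O.

95.2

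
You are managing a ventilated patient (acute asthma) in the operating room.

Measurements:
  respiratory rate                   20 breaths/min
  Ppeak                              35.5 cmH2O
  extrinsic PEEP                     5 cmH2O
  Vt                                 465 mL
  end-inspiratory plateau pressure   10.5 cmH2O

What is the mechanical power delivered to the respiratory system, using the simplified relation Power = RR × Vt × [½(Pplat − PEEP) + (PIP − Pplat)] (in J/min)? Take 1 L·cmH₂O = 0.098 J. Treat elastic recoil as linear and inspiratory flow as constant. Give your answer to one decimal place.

Per-breath work = Vt × [½(Pplat−PEEP) + (PIP−Pplat)] = 0.465 × [0.5×5.5 + 25.0] = 0.465 × 27.75 = 12.904 L·cmH2O.
Power = 20 × 12.904 = 258.08 L·cmH2O/min.
× 0.098 J/(L·cmH2O) → 25.292 J/min.

25.3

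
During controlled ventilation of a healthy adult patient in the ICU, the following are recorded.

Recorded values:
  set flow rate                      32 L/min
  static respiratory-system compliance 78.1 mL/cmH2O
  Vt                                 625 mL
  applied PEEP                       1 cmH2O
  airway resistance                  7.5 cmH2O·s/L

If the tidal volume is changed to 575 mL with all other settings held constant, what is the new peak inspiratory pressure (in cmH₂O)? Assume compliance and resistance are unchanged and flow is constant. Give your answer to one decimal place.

12.4

Flow: 32 L/min ÷ 60 = 0.5333 L/s.
PIP = Vt/C + R·V̇ + PEEP (constant-flow equation of motion).
Only the elastic term changes: ΔPIP = ΔVt / C = (575 − 625) / 78.1 = -0.6402 cmH2O.
Original PIP = 625/78.1 + 7.5×0.5333 + 1 = 13.002 cmH2O; new PIP = 13.002 + (-0.6402) = 12.362 cmH2O.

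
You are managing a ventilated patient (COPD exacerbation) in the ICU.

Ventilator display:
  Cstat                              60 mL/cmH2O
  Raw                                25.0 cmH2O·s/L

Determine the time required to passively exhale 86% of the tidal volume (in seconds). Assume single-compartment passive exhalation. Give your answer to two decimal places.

τ = R × C = 25.0 × 60 mL/cmH2O = 25.0 × 0.060 L/cmH2O = 1.5 s.
Exhaled fraction f = 1 − e^(−t/τ) → t = −τ·ln(1 − f) = −1.5·ln(0.14) = 2.949 s.

2.95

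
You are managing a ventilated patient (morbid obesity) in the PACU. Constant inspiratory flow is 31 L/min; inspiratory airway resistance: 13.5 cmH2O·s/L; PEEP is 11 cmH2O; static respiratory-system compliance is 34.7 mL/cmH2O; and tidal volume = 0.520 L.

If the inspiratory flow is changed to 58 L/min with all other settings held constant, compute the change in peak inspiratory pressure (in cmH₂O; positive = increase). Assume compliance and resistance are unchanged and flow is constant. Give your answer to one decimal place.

Flow: 31 L/min ÷ 60 = 0.5167 L/s.
New flow: 58 L/min ÷ 60 = 0.9667 L/s.
PIP = Vt/C + R·V̇ + PEEP (constant-flow equation of motion).
Only the resistive term changes: ΔPIP = R × ΔV̇ = 13.5 × (0.9667 − 0.5167) = 13.5 × 0.45 = 6.075 cmH2O.

6.1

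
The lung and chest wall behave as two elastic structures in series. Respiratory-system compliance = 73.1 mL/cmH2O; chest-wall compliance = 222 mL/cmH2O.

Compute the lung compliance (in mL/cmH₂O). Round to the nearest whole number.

109

1/CL = 1/Crs − 1/Ccw.
1/CL = 1/73.1 − 1/222 = 0.009175.
CL = 108.99 mL/cmH2O.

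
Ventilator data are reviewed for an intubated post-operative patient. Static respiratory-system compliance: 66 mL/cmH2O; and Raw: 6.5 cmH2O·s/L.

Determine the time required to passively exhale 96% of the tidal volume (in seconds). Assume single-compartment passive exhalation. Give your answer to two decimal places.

τ = R × C = 6.5 × 66 mL/cmH2O = 6.5 × 0.066 L/cmH2O = 0.429 s.
Exhaled fraction f = 1 − e^(−t/τ) → t = −τ·ln(1 − f) = −0.429·ln(0.04) = 1.381 s.

1.38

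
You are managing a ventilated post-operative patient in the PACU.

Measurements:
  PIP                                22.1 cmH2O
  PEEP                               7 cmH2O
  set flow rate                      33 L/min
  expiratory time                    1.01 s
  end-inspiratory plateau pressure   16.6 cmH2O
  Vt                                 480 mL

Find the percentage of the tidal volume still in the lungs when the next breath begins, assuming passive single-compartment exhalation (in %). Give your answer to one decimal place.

Flow: 33 L/min ÷ 60 = 0.55 L/s.
R = (PIP − Pplat)/V̇ = (22.1 − 16.6) / 0.55 = 5.5/0.55 = 10.0 cmH2O·s/L.
C = Vt/(Pplat − PEEP) = 480.0 / (16.6 − 7) = 480.0/9.6 = 50.0 mL/cmH2O.
τ = R × C = 10.0 × 0.05 L/cmH2O = 0.5 s.
Fraction remaining at end-expiration = e^(−Te/τ) = e^(−1.01/0.5) = 0.1327 → 13.27%.

13.3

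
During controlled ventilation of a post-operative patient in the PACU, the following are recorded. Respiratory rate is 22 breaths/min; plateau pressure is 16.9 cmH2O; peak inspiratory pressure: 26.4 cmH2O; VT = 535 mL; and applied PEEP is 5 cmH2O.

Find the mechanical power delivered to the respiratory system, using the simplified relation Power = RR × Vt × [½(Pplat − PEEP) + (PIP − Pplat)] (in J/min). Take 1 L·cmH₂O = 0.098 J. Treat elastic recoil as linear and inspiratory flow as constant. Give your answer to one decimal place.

Per-breath work = Vt × [½(Pplat−PEEP) + (PIP−Pplat)] = 0.535 × [0.5×11.9 + 9.5] = 0.535 × 15.45 = 8.266 L·cmH2O.
Power = 22 × 8.266 = 181.85 L·cmH2O/min.
× 0.098 J/(L·cmH2O) → 17.821 J/min.

17.8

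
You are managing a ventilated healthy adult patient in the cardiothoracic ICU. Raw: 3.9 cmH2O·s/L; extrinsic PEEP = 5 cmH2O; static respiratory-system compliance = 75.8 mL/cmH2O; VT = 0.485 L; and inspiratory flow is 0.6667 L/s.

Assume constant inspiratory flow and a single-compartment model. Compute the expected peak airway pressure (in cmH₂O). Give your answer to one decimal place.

Equation of motion (constant flow): PIP = Vt/C + R·V̇ + PEEP.
PIP = 485/75.8 + 3.9×0.6667 + 5 = 6.398 + 2.6 + 5 = 13.998 cmH2O.

14.0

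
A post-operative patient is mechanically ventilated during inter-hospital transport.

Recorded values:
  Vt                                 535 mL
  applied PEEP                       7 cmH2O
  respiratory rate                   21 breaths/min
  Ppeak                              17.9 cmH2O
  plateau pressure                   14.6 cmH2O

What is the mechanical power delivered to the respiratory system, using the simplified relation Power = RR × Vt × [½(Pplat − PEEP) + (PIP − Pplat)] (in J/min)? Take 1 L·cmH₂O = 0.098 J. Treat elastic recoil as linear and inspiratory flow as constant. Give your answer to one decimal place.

7.8

Per-breath work = Vt × [½(Pplat−PEEP) + (PIP−Pplat)] = 0.535 × [0.5×7.6 + 3.3] = 0.535 × 7.1 = 3.799 L·cmH2O.
Power = 21 × 3.799 = 79.779 L·cmH2O/min.
× 0.098 J/(L·cmH2O) → 7.818 J/min.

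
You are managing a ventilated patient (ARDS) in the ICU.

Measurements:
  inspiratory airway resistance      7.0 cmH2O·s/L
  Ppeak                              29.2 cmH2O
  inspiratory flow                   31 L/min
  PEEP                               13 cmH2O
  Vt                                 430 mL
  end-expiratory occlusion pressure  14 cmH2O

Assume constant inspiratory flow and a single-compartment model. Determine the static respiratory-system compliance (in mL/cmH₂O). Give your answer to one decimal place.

Flow: 31 L/min ÷ 60 = 0.5167 L/s.
Total PEEP = 14 cmH2O (set 13 + intrinsic 1); this is the baseline alveolar pressure.
Equation of motion (constant flow): PIP = Vt/C + R·V̇ + PEEP.
Vt/C = PIP − R·V̇ − PEEP = 29.2 − 7.0×0.5167 − 14 = 29.2 − 3.617 − 14 = 11.583 cmH2O.
C = Vt / 11.583 = 430 / 11.583 = 37.123 mL/cmH2O.

37.1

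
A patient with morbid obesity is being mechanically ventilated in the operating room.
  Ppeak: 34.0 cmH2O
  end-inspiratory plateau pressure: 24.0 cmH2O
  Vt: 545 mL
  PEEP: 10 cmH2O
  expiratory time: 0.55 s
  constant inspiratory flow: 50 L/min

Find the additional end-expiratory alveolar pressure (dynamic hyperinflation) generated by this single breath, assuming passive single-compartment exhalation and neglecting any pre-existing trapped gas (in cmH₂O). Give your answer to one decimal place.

Flow: 50 L/min ÷ 60 = 0.8333 L/s.
R = (PIP − Pplat)/V̇ = (34.0 − 24.0) / 0.8333 = 10.0/0.8333 = 12.0 cmH2O·s/L.
C = Vt/(Pplat − PEEP) = 545.0 / (24.0 − 10) = 545.0/14.0 = 38.929 mL/cmH2O.
τ = R × C = 12.0 × 0.03893 L/cmH2O = 0.4672 s.
Fraction remaining = e^(−Te/τ) = e^(−0.55/0.4672) = 0.3081; trapped volume = 545.0 × 0.3081 = 167.91 mL.
Additional alveolar pressure from trapping ≈ V_trapped / C = 167.91 / 38.929 = 4.313 cmH2O.

4.3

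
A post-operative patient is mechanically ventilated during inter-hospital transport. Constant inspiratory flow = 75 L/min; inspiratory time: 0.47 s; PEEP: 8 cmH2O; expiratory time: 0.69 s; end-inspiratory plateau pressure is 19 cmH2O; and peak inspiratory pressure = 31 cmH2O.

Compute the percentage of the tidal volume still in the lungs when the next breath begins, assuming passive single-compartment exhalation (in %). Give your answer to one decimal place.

26.0

Flow: 75 L/min ÷ 60 = 1.25 L/s.
Vt = flow × Ti = 1.25 L/s × 0.47 s × 1000 mL/L = 587.5 mL.
R = (PIP − Pplat)/V̇ = (31 − 19) / 1.25 = 12.0/1.25 = 9.6 cmH2O·s/L.
C = Vt/(Pplat − PEEP) = 587.5 / (19 − 8) = 587.5/11.0 = 53.409 mL/cmH2O.
τ = R × C = 9.6 × 0.05341 L/cmH2O = 0.5127 s.
Fraction remaining at end-expiration = e^(−Te/τ) = e^(−0.69/0.5127) = 0.2603 → 26.03%.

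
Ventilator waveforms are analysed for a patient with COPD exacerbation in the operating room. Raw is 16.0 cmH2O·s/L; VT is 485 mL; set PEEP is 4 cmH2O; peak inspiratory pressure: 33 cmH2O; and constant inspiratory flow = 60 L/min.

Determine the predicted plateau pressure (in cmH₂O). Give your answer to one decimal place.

Flow: 60 L/min ÷ 60 = 1 L/s.
Pplat = PIP − Raw × flow = 33 − 16.0 × 1 = 33 − 16.0 = 17.0 cmH2O.

17.0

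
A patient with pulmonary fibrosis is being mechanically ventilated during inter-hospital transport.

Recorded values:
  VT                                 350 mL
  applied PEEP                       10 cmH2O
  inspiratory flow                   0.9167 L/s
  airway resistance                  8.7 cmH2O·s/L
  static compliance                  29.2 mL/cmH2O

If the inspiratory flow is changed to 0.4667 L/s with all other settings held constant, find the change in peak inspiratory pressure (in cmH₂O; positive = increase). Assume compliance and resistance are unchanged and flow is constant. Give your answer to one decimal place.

PIP = Vt/C + R·V̇ + PEEP (constant-flow equation of motion).
Only the resistive term changes: ΔPIP = R × ΔV̇ = 8.7 × (0.4667 − 0.9167) = 8.7 × -0.45 = -3.915 cmH2O.

-3.9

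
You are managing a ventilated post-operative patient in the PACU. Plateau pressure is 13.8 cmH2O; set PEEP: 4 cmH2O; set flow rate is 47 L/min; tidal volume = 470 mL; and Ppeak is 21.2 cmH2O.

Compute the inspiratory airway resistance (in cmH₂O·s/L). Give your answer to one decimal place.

Flow: 47 L/min ÷ 60 = 0.7833 L/s.
Raw = (PIP − Pplat) / flow = (21.2 − 13.8) / 0.7833 = 7.4 / 0.7833 = 9.447 cmH2O·s/L.

9.4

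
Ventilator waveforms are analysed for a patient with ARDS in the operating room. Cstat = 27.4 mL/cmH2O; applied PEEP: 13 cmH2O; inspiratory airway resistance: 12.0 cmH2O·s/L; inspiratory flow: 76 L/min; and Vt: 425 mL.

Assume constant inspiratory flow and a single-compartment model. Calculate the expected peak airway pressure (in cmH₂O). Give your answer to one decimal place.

Flow: 76 L/min ÷ 60 = 1.2667 L/s.
Equation of motion (constant flow): PIP = Vt/C + R·V̇ + PEEP.
PIP = 425/27.4 + 12.0×1.2667 + 13 = 15.511 + 15.2 + 13 = 43.711 cmH2O.

43.7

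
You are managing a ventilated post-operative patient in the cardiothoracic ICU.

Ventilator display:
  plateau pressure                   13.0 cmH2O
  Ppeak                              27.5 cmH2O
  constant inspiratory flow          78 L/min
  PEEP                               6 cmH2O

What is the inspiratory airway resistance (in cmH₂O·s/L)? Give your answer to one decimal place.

11.2

Flow: 78 L/min ÷ 60 = 1.3 L/s.
Raw = (PIP − Pplat) / flow = (27.5 − 13.0) / 1.3 = 14.5 / 1.3 = 11.154 cmH2O·s/L.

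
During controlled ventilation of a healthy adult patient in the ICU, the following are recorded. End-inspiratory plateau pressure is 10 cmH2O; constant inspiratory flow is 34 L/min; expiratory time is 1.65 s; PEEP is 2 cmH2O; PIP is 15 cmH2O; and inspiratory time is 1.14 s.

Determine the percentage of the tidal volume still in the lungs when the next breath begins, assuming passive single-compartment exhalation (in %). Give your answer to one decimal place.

9.9

Flow: 34 L/min ÷ 60 = 0.5667 L/s.
Vt = flow × Ti = 0.5667 L/s × 1.14 s × 1000 mL/L = 646.04 mL.
R = (PIP − Pplat)/V̇ = (15 − 10) / 0.5667 = 5.0/0.5667 = 8.823 cmH2O·s/L.
C = Vt/(Pplat − PEEP) = 646.04 / (10 − 2) = 646.04/8.0 = 80.755 mL/cmH2O.
τ = R × C = 8.823 × 0.08076 L/cmH2O = 0.7125 s.
Fraction remaining at end-expiration = e^(−Te/τ) = e^(−1.65/0.7125) = 0.09869 → 9.869%.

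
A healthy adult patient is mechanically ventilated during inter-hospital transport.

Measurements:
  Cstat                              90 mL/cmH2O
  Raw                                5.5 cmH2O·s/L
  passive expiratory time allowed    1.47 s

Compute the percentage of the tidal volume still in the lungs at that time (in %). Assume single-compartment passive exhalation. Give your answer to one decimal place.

5.1

τ = R × C = 5.5 × 90 mL/cmH2O = 5.5 × 0.090 L/cmH2O = 0.495 s.
Passive exhalation: V(t)/V₀ = e^(−t/τ) = e^(−1.47/0.495) = 0.05132.
Fraction remaining = 0.05132 → 5.132%.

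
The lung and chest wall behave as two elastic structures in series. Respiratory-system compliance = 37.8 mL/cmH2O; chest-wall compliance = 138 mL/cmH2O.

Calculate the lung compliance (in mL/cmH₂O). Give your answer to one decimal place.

52.1

1/CL = 1/Crs − 1/Ccw.
1/CL = 1/37.8 − 1/138 = 0.01921.
CL = 52.056 mL/cmH2O.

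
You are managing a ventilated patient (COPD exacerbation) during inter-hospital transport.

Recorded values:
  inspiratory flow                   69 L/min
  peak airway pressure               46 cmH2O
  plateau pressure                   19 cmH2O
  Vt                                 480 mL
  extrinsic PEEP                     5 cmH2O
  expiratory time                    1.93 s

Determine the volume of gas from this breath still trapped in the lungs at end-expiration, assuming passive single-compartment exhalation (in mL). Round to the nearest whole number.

44

Flow: 69 L/min ÷ 60 = 1.15 L/s.
R = (PIP − Pplat)/V̇ = (46 − 19) / 1.15 = 27.0/1.15 = 23.478 cmH2O·s/L.
C = Vt/(Pplat − PEEP) = 480.0 / (19 − 5) = 480.0/14.0 = 34.286 mL/cmH2O.
τ = R × C = 23.478 × 0.03429 L/cmH2O = 0.8051 s.
Fraction remaining = e^(−Te/τ) = e^(−1.93/0.8051) = 0.09097.
Trapped volume = 480.0 × 0.09097 = 43.666 mL.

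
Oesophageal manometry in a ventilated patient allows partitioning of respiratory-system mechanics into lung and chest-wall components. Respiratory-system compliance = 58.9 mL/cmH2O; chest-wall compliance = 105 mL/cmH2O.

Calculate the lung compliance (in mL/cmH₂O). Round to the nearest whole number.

134

1/CL = 1/Crs − 1/Ccw.
1/CL = 1/58.9 − 1/105 = 0.007454.
CL = 134.16 mL/cmH2O.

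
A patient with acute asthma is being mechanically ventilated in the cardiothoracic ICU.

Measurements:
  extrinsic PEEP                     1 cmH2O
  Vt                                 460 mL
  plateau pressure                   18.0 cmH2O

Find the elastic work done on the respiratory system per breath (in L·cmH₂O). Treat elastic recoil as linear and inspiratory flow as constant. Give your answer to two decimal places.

Elastic work ≈ ½ × (Pplat − PEEP) × Vt = 0.5 × (18.0 − 1) × 0.460 L = 0.5 × 17.0 × 0.460 = 3.91 L·cmH2O.

3.91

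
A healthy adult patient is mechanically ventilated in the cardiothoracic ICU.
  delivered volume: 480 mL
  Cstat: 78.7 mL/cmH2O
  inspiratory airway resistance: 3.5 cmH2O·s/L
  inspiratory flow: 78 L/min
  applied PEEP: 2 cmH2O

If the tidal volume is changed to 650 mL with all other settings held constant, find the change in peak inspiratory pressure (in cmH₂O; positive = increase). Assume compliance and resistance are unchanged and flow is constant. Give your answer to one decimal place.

PIP = Vt/C + R·V̇ + PEEP (constant-flow equation of motion).
Only the elastic term changes: ΔPIP = ΔVt / C = (650 − 480) / 78.7 = 2.16 cmH2O.

2.2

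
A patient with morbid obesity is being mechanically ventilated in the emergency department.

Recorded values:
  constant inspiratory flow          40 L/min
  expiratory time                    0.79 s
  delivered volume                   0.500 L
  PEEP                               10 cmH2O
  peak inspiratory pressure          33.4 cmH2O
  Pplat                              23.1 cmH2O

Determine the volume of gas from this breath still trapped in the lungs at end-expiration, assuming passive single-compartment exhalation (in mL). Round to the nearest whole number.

Flow: 40 L/min ÷ 60 = 0.6667 L/s.
R = (PIP − Pplat)/V̇ = (33.4 − 23.1) / 0.6667 = 10.3/0.6667 = 15.449 cmH2O·s/L.
C = Vt/(Pplat − PEEP) = 500.0 / (23.1 − 10) = 500.0/13.1 = 38.168 mL/cmH2O.
τ = R × C = 15.449 × 0.03817 L/cmH2O = 0.5897 s.
Fraction remaining = e^(−Te/τ) = e^(−0.79/0.5897) = 0.2619.
Trapped volume = 500.0 × 0.2619 = 130.95 mL.

131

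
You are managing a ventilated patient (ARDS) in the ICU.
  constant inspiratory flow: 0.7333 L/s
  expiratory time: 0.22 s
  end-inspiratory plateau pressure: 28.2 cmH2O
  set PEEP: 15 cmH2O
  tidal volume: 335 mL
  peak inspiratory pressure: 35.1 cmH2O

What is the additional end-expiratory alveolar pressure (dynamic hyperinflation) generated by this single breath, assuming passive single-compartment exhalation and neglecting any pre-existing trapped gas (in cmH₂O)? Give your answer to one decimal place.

5.3

R = (PIP − Pplat)/V̇ = (35.1 − 28.2) / 0.7333 = 6.9/0.7333 = 9.41 cmH2O·s/L.
C = Vt/(Pplat − PEEP) = 335.0 / (28.2 − 15) = 335.0/13.2 = 25.379 mL/cmH2O.
τ = R × C = 9.41 × 0.02538 L/cmH2O = 0.2388 s.
Fraction remaining = e^(−Te/τ) = e^(−0.22/0.2388) = 0.398; trapped volume = 335.0 × 0.398 = 133.33 mL.
Additional alveolar pressure from trapping ≈ V_trapped / C = 133.33 / 25.379 = 5.254 cmH2O.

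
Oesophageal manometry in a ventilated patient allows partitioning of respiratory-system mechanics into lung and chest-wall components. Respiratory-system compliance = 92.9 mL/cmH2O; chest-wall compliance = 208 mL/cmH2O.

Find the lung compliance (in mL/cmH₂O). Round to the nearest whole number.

1/CL = 1/Crs − 1/Ccw.
1/CL = 1/92.9 − 1/208 = 0.005957.
CL = 167.87 mL/cmH2O.

168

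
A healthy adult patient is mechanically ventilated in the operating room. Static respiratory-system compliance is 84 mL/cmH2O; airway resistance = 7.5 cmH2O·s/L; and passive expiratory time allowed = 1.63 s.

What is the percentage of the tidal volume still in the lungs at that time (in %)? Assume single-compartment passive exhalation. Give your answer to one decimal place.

τ = R × C = 7.5 × 84 mL/cmH2O = 7.5 × 0.084 L/cmH2O = 0.63 s.
Passive exhalation: V(t)/V₀ = e^(−t/τ) = e^(−1.63/0.63) = 0.07522.
Fraction remaining = 0.07522 → 7.522%.

7.5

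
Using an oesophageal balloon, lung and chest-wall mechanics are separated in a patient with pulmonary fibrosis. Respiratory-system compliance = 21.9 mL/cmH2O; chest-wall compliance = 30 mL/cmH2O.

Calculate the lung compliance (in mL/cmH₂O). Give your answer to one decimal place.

81.1

1/CL = 1/Crs − 1/Ccw.
1/CL = 1/21.9 − 1/30 = 0.01233.
CL = 81.103 mL/cmH2O.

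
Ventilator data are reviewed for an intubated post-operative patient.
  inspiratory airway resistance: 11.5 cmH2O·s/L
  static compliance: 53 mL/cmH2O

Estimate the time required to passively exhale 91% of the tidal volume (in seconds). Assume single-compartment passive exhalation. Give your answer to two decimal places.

1.47

τ = R × C = 11.5 × 53 mL/cmH2O = 11.5 × 0.053 L/cmH2O = 0.6095 s.
Exhaled fraction f = 1 − e^(−t/τ) → t = −τ·ln(1 − f) = −0.6095·ln(0.09) = 1.468 s.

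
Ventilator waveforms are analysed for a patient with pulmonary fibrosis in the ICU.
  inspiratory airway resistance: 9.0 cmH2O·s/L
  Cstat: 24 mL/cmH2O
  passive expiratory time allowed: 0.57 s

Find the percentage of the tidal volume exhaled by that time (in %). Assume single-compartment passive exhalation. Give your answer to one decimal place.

τ = R × C = 9.0 × 24 mL/cmH2O = 9.0 × 0.024 L/cmH2O = 0.216 s.
Passive exhalation: V(t)/V₀ = e^(−t/τ) = e^(−0.57/0.216) = 0.07144.
Fraction exhaled = 1 − 0.07144 = 0.9286 → 92.86%.

92.9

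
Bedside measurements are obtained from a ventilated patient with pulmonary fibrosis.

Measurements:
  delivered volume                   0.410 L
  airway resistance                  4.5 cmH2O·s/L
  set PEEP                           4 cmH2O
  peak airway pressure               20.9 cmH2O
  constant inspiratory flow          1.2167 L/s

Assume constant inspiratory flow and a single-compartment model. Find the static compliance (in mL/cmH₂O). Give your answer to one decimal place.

35.9

Equation of motion (constant flow): PIP = Vt/C + R·V̇ + PEEP.
Vt/C = PIP − R·V̇ − PEEP = 20.9 − 4.5×1.2167 − 4 = 20.9 − 5.475 − 4 = 11.425 cmH2O.
C = Vt / 11.425 = 410 / 11.425 = 35.886 mL/cmH2O.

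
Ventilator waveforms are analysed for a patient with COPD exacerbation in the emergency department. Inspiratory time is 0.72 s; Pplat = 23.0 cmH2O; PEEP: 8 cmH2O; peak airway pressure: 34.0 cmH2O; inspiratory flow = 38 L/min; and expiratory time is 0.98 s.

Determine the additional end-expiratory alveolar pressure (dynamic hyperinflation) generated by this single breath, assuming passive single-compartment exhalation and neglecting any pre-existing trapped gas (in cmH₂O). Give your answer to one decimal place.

Flow: 38 L/min ÷ 60 = 0.6333 L/s.
Vt = flow × Ti = 0.6333 L/s × 0.72 s × 1000 mL/L = 455.98 mL.
R = (PIP − Pplat)/V̇ = (34.0 − 23.0) / 0.6333 = 11.0/0.6333 = 17.369 cmH2O·s/L.
C = Vt/(Pplat − PEEP) = 455.98 / (23.0 − 8) = 455.98/15.0 = 30.399 mL/cmH2O.
τ = R × C = 17.369 × 0.0304 L/cmH2O = 0.528 s.
Fraction remaining = e^(−Te/τ) = e^(−0.98/0.528) = 0.1563; trapped volume = 455.98 × 0.1563 = 71.27 mL.
Additional alveolar pressure from trapping ≈ V_trapped / C = 71.27 / 30.399 = 2.344 cmH2O.

2.3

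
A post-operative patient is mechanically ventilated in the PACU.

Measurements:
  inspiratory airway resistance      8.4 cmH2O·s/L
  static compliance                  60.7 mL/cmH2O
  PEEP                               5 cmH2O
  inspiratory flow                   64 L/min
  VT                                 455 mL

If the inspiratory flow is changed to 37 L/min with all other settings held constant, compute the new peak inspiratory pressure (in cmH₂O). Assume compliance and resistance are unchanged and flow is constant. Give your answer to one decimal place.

Flow: 64 L/min ÷ 60 = 1.0667 L/s.
New flow: 37 L/min ÷ 60 = 0.6167 L/s.
PIP = Vt/C + R·V̇ + PEEP (constant-flow equation of motion).
Only the resistive term changes: ΔPIP = R × ΔV̇ = 8.4 × (0.6167 − 1.0667) = 8.4 × -0.45 = -3.78 cmH2O.
Original PIP = 455/60.7 + 8.4×1.0667 + 5 = 21.456 cmH2O; new PIP = 21.456 + (-3.78) = 17.676 cmH2O.

17.7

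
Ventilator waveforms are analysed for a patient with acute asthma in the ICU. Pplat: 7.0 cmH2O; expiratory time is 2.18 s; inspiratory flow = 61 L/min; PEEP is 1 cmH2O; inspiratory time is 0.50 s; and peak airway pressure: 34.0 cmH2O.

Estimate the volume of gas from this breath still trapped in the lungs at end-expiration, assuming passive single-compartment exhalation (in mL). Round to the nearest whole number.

193

Flow: 61 L/min ÷ 60 = 1.0167 L/s.
Vt = flow × Ti = 1.0167 L/s × 0.50 s × 1000 mL/L = 508.35 mL.
R = (PIP − Pplat)/V̇ = (34.0 − 7.0) / 1.0167 = 27.0/1.0167 = 26.557 cmH2O·s/L.
C = Vt/(Pplat − PEEP) = 508.35 / (7.0 − 1) = 508.35/6.0 = 84.725 mL/cmH2O.
τ = R × C = 26.557 × 0.08473 L/cmH2O = 2.25 s.
Fraction remaining = e^(−Te/τ) = e^(−2.18/2.25) = 0.3795.
Trapped volume = 508.35 × 0.3795 = 192.92 mL.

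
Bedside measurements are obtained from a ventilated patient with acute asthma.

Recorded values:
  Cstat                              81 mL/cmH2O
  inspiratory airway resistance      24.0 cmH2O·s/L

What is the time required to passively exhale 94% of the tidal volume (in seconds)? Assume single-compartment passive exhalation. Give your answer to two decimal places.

5.47

τ = R × C = 24.0 × 81 mL/cmH2O = 24.0 × 0.081 L/cmH2O = 1.944 s.
Exhaled fraction f = 1 − e^(−t/τ) → t = −τ·ln(1 − f) = −1.944·ln(0.06) = 5.469 s.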